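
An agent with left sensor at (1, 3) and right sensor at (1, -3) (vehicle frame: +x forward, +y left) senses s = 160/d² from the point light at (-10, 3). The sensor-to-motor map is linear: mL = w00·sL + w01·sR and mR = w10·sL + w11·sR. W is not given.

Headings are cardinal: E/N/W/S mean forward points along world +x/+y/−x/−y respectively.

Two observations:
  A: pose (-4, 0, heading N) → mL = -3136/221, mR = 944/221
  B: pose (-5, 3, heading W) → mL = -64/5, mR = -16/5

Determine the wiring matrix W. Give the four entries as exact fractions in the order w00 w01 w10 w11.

obs A: pose=(-4,0,N) → sL=160/13, sR=32/17, mL=-3136/221, mR=944/221
obs B: pose=(-5,3,W) → sL=32/5, sR=32/5, mL=-64/5, mR=-16/5
sensor matrix S = [[160/13, 32/17], [32/5, 32/5]]; det S = 73728/1105
solve [mL_A; mL_B] = S·[w00; w01] and [mR_A; mR_B] = S·[w10; w11]:
  w00 = -1, w01 = -1, w10 = 1/2, w11 = -1

-1 -1 1/2 -1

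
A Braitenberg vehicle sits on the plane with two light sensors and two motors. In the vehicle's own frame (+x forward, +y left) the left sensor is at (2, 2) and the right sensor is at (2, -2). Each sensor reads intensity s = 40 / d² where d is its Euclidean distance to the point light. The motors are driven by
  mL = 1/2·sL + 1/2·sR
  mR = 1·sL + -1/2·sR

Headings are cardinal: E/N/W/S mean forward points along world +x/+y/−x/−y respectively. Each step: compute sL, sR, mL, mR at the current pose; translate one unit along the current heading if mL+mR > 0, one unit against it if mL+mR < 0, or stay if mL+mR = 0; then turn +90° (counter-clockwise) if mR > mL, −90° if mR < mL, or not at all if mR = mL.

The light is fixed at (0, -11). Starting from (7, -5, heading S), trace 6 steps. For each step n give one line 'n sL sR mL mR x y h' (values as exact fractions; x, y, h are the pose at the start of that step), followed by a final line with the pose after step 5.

0 40/97 40/41 2760/3977 -300/3977 7 -5 S
1 20/17 20/37 540/629 570/629 7 -6 W
2 40/73 8/5 392/365 -92/365 6 -6 S
3 2 10/13 18/13 21/13 6 -7 W
4 40/53 40/13 1320/689 -540/689 5 -7 S
5 4 20/17 44/17 58/17 5 -8 W
final 4 -8 S

n=0: pose=(7,-5,S); sL=40/97, sR=40/41; mL=2760/3977, mR=-300/3977; mL+mR=60/97 → advance +1; mR−mL=-3060/3977 → turn -1·90°
n=1: pose=(7,-6,W); sL=20/17, sR=20/37; mL=540/629, mR=570/629; mL+mR=30/17 → advance +1; mR−mL=30/629 → turn +1·90°
n=2: pose=(6,-6,S); sL=40/73, sR=8/5; mL=392/365, mR=-92/365; mL+mR=60/73 → advance +1; mR−mL=-484/365 → turn -1·90°
n=3: pose=(6,-7,W); sL=2, sR=10/13; mL=18/13, mR=21/13; mL+mR=3 → advance +1; mR−mL=3/13 → turn +1·90°
n=4: pose=(5,-7,S); sL=40/53, sR=40/13; mL=1320/689, mR=-540/689; mL+mR=60/53 → advance +1; mR−mL=-1860/689 → turn -1·90°
n=5: pose=(5,-8,W); sL=4, sR=20/17; mL=44/17, mR=58/17; mL+mR=6 → advance +1; mR−mL=14/17 → turn +1·90°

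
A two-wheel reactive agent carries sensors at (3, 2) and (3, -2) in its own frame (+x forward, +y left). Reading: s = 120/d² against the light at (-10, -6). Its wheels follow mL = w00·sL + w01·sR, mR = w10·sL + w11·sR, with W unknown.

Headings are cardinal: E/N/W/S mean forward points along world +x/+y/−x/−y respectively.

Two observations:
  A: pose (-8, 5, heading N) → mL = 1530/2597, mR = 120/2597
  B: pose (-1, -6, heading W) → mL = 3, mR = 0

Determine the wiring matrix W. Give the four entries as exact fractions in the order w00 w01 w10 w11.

obs A: pose=(-8,5,N) → sL=30/49, sR=30/53, mL=1530/2597, mR=120/2597
obs B: pose=(-1,-6,W) → sL=3, sR=3, mL=3, mR=0
sensor matrix S = [[30/49, 30/53], [3, 3]]; det S = 360/2597
solve [mL_A; mL_B] = S·[w00; w01] and [mR_A; mR_B] = S·[w10; w11]:
  w00 = 1/2, w01 = 1/2, w10 = 1, w11 = -1

1/2 1/2 1 -1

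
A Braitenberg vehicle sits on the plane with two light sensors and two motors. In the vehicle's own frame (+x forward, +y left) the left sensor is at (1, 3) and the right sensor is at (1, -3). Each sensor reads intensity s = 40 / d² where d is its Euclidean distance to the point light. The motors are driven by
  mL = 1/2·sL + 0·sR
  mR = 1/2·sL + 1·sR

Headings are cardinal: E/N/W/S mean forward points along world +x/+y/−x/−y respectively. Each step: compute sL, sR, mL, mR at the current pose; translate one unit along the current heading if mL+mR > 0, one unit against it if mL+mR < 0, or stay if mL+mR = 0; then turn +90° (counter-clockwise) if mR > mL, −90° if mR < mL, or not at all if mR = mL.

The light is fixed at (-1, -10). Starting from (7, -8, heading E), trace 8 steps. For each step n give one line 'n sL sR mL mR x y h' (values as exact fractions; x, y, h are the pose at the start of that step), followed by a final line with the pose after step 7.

n=0: pose=(7,-8,E); sL=20/53, sR=20/41; mL=10/53, mR=1470/2173; mL+mR=1880/2173 → advance +1; mR−mL=20/41 → turn +1·90°
n=1: pose=(8,-8,N); sL=8/9, sR=40/153; mL=4/9, mR=12/17; mL+mR=176/153 → advance +1; mR−mL=40/153 → turn +1·90°
n=2: pose=(8,-7,W); sL=5/8, sR=2/5; mL=5/16, mR=57/80; mL+mR=41/40 → advance +1; mR−mL=2/5 → turn +1·90°
n=3: pose=(7,-7,S); sL=8/25, sR=40/29; mL=4/25, mR=1116/725; mL+mR=1232/725 → advance +1; mR−mL=40/29 → turn +1·90°
n=4: pose=(7,-8,E); sL=20/53, sR=20/41; mL=10/53, mR=1470/2173; mL+mR=1880/2173 → advance +1; mR−mL=20/41 → turn +1·90°
n=5: pose=(8,-8,N); sL=8/9, sR=40/153; mL=4/9, mR=12/17; mL+mR=176/153 → advance +1; mR−mL=40/153 → turn +1·90°
n=6: pose=(8,-7,W); sL=5/8, sR=2/5; mL=5/16, mR=57/80; mL+mR=41/40 → advance +1; mR−mL=2/5 → turn +1·90°
n=7: pose=(7,-7,S); sL=8/25, sR=40/29; mL=4/25, mR=1116/725; mL+mR=1232/725 → advance +1; mR−mL=40/29 → turn +1·90°

0 20/53 20/41 10/53 1470/2173 7 -8 E
1 8/9 40/153 4/9 12/17 8 -8 N
2 5/8 2/5 5/16 57/80 8 -7 W
3 8/25 40/29 4/25 1116/725 7 -7 S
4 20/53 20/41 10/53 1470/2173 7 -8 E
5 8/9 40/153 4/9 12/17 8 -8 N
6 5/8 2/5 5/16 57/80 8 -7 W
7 8/25 40/29 4/25 1116/725 7 -7 S
final 7 -8 E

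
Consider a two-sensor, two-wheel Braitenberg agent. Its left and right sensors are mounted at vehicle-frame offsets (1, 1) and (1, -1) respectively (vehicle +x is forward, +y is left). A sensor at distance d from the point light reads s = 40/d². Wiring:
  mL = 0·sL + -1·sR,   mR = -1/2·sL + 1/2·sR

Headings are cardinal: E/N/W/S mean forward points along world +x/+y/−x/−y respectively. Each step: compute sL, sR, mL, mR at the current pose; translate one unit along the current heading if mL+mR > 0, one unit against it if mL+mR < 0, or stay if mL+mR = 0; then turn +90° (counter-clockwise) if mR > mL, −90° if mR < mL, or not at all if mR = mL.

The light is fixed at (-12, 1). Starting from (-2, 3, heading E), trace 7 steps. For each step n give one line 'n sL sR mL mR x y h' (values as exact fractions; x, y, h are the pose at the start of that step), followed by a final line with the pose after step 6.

0 4/13 20/61 -20/61 8/793 -2 3 E
1 40/73 40/109 -40/109 -720/7957 -3 3 N
2 5/8 10/17 -10/17 -5/272 -3 2 W
3 40/121 40/81 -40/81 800/9801 -2 2 S
4 4/13 20/61 -20/61 8/793 -2 3 E
5 40/73 40/109 -40/109 -720/7957 -3 3 N
6 5/8 10/17 -10/17 -5/272 -3 2 W
final -2 2 S

n=0: pose=(-2,3,E); sL=4/13, sR=20/61; mL=-20/61, mR=8/793; mL+mR=-252/793 → advance -1; mR−mL=268/793 → turn +1·90°
n=1: pose=(-3,3,N); sL=40/73, sR=40/109; mL=-40/109, mR=-720/7957; mL+mR=-3640/7957 → advance -1; mR−mL=2200/7957 → turn +1·90°
n=2: pose=(-3,2,W); sL=5/8, sR=10/17; mL=-10/17, mR=-5/272; mL+mR=-165/272 → advance -1; mR−mL=155/272 → turn +1·90°
n=3: pose=(-2,2,S); sL=40/121, sR=40/81; mL=-40/81, mR=800/9801; mL+mR=-4040/9801 → advance -1; mR−mL=1880/3267 → turn +1·90°
n=4: pose=(-2,3,E); sL=4/13, sR=20/61; mL=-20/61, mR=8/793; mL+mR=-252/793 → advance -1; mR−mL=268/793 → turn +1·90°
n=5: pose=(-3,3,N); sL=40/73, sR=40/109; mL=-40/109, mR=-720/7957; mL+mR=-3640/7957 → advance -1; mR−mL=2200/7957 → turn +1·90°
n=6: pose=(-3,2,W); sL=5/8, sR=10/17; mL=-10/17, mR=-5/272; mL+mR=-165/272 → advance -1; mR−mL=155/272 → turn +1·90°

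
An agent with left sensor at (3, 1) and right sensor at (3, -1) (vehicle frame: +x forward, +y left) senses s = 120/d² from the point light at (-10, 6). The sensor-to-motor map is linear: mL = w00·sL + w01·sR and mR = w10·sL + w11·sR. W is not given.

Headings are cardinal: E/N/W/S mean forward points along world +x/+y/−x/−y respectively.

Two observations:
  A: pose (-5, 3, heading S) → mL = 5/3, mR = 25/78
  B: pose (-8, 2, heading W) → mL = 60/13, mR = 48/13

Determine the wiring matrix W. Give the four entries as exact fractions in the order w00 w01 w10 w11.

1 0 -1/2 1/2

obs A: pose=(-5,3,S) → sL=5/3, sR=30/13, mL=5/3, mR=25/78
obs B: pose=(-8,2,W) → sL=60/13, sR=12, mL=60/13, mR=48/13
sensor matrix S = [[5/3, 30/13], [60/13, 12]]; det S = 1580/169
solve [mL_A; mL_B] = S·[w00; w01] and [mR_A; mR_B] = S·[w10; w11]:
  w00 = 1, w01 = 0, w10 = -1/2, w11 = 1/2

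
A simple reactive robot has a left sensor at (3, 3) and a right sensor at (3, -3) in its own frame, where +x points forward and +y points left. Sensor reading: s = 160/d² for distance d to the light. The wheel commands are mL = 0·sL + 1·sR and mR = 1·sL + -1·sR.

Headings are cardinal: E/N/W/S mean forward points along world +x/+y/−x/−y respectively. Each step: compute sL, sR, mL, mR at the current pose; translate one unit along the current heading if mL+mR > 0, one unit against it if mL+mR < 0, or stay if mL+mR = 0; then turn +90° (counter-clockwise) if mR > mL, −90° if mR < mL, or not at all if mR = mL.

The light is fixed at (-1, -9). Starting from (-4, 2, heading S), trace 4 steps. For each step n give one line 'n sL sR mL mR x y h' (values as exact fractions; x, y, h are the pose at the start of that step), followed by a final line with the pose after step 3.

0 5/2 8/5 8/5 9/10 -4 2 S
1 32/17 32/41 32/41 768/697 -4 1 W
2 16/5 80/49 80/49 384/245 -5 1 S
3 32/17 160/193 160/193 3456/3281 -5 0 W
final -6 0 S

n=0: pose=(-4,2,S); sL=5/2, sR=8/5; mL=8/5, mR=9/10; mL+mR=5/2 → advance +1; mR−mL=-7/10 → turn -1·90°
n=1: pose=(-4,1,W); sL=32/17, sR=32/41; mL=32/41, mR=768/697; mL+mR=32/17 → advance +1; mR−mL=224/697 → turn +1·90°
n=2: pose=(-5,1,S); sL=16/5, sR=80/49; mL=80/49, mR=384/245; mL+mR=16/5 → advance +1; mR−mL=-16/245 → turn -1·90°
n=3: pose=(-5,0,W); sL=32/17, sR=160/193; mL=160/193, mR=3456/3281; mL+mR=32/17 → advance +1; mR−mL=736/3281 → turn +1·90°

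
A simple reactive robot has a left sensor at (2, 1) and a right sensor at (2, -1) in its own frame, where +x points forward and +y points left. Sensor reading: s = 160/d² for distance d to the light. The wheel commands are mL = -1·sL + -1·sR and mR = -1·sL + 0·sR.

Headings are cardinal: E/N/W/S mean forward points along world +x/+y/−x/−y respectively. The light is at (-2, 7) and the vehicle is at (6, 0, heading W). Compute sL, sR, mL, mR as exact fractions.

8/5 20/9 -172/45 -8/5

left sensor world pos  = (4, -1); dL² = 100
right sensor world pos = (4, 1); dR² = 72
sL = 160/100 = 8/5
sR = 160/72 = 20/9
mL = -1·sL + -1·sR = -172/45
mR = -1·sL + 0·sR = -8/5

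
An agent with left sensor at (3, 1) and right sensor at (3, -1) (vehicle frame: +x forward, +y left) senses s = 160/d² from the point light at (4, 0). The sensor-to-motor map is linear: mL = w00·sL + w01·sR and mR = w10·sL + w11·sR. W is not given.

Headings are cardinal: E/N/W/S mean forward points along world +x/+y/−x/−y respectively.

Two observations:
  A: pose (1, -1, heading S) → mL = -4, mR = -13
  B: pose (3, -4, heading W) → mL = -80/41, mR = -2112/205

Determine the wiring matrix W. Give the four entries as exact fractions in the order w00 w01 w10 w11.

obs A: pose=(1,-1,S) → sL=8, sR=5, mL=-4, mR=-13
obs B: pose=(3,-4,W) → sL=160/41, sR=32/5, mL=-80/41, mR=-2112/205
sensor matrix S = [[8, 5], [160/41, 32/5]]; det S = 6496/205
solve [mL_A; mL_B] = S·[w00; w01] and [mR_A; mR_B] = S·[w10; w11]:
  w00 = -1/2, w01 = 0, w10 = -1, w11 = -1

-1/2 0 -1 -1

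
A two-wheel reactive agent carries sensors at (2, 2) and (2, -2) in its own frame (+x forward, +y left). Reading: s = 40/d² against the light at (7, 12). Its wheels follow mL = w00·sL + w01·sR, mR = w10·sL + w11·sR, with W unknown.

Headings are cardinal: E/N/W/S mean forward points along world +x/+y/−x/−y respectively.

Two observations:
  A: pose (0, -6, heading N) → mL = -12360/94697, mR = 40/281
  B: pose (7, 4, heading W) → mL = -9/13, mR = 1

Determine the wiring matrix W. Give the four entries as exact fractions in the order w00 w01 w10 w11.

obs A: pose=(0,-6,N) → sL=40/337, sR=40/281, mL=-12360/94697, mR=40/281
obs B: pose=(7,4,W) → sL=5/13, sR=1, mL=-9/13, mR=1
sensor matrix S = [[40/337, 40/281], [5/13, 1]]; det S = 78720/1231061
solve [mL_A; mL_B] = S·[w00; w01] and [mR_A; mR_B] = S·[w10; w11]:
  w00 = -1/2, w01 = -1/2, w10 = 0, w11 = 1

-1/2 -1/2 0 1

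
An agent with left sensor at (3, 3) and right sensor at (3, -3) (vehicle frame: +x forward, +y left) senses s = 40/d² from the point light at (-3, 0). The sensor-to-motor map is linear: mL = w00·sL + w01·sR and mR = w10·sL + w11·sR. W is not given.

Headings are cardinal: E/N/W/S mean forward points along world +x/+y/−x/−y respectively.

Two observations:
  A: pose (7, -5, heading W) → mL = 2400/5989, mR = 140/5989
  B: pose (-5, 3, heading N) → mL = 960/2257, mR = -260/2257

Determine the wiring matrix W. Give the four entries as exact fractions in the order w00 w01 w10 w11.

obs A: pose=(7,-5,W) → sL=40/113, sR=40/53, mL=2400/5989, mR=140/5989
obs B: pose=(-5,3,N) → sL=40/61, sR=40/37, mL=960/2257, mR=-260/2257
sensor matrix S = [[40/113, 40/53], [40/61, 40/37]]; det S = -1516800/13517173
solve [mL_A; mL_B] = S·[w00; w01] and [mR_A; mR_B] = S·[w10; w11]:
  w00 = -1, w01 = 1, w10 = -1, w11 = 1/2

-1 1 -1 1/2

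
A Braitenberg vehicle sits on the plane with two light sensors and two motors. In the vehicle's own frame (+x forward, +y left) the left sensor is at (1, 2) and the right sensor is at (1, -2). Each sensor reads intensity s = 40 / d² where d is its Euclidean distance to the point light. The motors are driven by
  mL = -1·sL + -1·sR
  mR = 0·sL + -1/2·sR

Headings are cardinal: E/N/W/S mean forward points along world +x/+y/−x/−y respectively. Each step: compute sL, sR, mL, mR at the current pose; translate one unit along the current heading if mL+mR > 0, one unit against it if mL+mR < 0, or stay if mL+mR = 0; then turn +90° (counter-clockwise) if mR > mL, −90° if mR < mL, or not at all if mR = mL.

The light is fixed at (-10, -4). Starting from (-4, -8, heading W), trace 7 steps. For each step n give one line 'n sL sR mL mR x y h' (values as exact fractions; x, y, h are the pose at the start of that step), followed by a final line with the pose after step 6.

n=0: pose=(-4,-8,W); sL=40/61, sR=40/29; mL=-3600/1769, mR=-20/29; mL+mR=-4820/1769 → advance -1; mR−mL=2380/1769 → turn +1·90°
n=1: pose=(-3,-8,S); sL=20/53, sR=4/5; mL=-312/265, mR=-2/5; mL+mR=-418/265 → advance -1; mR−mL=206/265 → turn +1·90°
n=2: pose=(-3,-7,E); sL=8/13, sR=40/89; mL=-1232/1157, mR=-20/89; mL+mR=-1492/1157 → advance -1; mR−mL=972/1157 → turn +1·90°
n=3: pose=(-4,-7,N); sL=2, sR=10/17; mL=-44/17, mR=-5/17; mL+mR=-49/17 → advance -1; mR−mL=39/17 → turn +1·90°
n=4: pose=(-4,-8,W); sL=40/61, sR=40/29; mL=-3600/1769, mR=-20/29; mL+mR=-4820/1769 → advance -1; mR−mL=2380/1769 → turn +1·90°
n=5: pose=(-3,-8,S); sL=20/53, sR=4/5; mL=-312/265, mR=-2/5; mL+mR=-418/265 → advance -1; mR−mL=206/265 → turn +1·90°
n=6: pose=(-3,-7,E); sL=8/13, sR=40/89; mL=-1232/1157, mR=-20/89; mL+mR=-1492/1157 → advance -1; mR−mL=972/1157 → turn +1·90°

0 40/61 40/29 -3600/1769 -20/29 -4 -8 W
1 20/53 4/5 -312/265 -2/5 -3 -8 S
2 8/13 40/89 -1232/1157 -20/89 -3 -7 E
3 2 10/17 -44/17 -5/17 -4 -7 N
4 40/61 40/29 -3600/1769 -20/29 -4 -8 W
5 20/53 4/5 -312/265 -2/5 -3 -8 S
6 8/13 40/89 -1232/1157 -20/89 -3 -7 E
final -4 -7 N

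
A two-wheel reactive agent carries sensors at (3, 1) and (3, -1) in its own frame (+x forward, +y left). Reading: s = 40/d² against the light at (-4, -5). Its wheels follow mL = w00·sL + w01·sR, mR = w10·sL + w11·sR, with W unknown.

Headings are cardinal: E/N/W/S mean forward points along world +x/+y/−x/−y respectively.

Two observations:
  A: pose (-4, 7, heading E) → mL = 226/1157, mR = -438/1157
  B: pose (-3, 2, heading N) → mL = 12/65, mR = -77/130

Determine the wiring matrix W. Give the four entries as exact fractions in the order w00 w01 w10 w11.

obs A: pose=(-4,7,E) → sL=20/89, sR=4/13, mL=226/1157, mR=-438/1157
obs B: pose=(-3,2,N) → sL=2/5, sR=5/13, mL=12/65, mR=-77/130
sensor matrix S = [[20/89, 4/13], [2/5, 5/13]]; det S = -212/5785
solve [mL_A; mL_B] = S·[w00; w01] and [mR_A; mR_B] = S·[w10; w11]:
  w00 = -1/2, w01 = 1, w10 = -1, w11 = -1/2

-1/2 1 -1 -1/2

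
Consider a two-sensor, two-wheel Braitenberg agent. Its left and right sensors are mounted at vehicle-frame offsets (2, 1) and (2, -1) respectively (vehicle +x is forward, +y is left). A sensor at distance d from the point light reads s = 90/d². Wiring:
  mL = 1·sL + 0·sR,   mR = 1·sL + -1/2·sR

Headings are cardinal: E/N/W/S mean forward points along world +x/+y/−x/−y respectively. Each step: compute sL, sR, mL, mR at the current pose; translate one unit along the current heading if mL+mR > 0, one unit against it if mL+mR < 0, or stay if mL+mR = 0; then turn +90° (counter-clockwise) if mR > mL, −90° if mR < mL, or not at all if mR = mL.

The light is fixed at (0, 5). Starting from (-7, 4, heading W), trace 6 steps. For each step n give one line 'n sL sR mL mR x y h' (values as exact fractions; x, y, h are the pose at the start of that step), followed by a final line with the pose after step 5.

n=0: pose=(-7,4,W); sL=18/17, sR=10/9; mL=18/17, mR=77/153; mL+mR=239/153 → advance +1; mR−mL=-5/9 → turn -1·90°
n=1: pose=(-8,4,N); sL=45/41, sR=9/5; mL=45/41, mR=81/410; mL+mR=531/410 → advance +1; mR−mL=-9/10 → turn -1·90°
n=2: pose=(-8,5,E); sL=90/37, sR=90/37; mL=90/37, mR=45/37; mL+mR=135/37 → advance +1; mR−mL=-45/37 → turn -1·90°
n=3: pose=(-7,5,S); sL=9/4, sR=45/34; mL=9/4, mR=27/17; mL+mR=261/68 → advance +1; mR−mL=-45/68 → turn -1·90°
n=4: pose=(-7,4,W); sL=18/17, sR=10/9; mL=18/17, mR=77/153; mL+mR=239/153 → advance +1; mR−mL=-5/9 → turn -1·90°
n=5: pose=(-8,4,N); sL=45/41, sR=9/5; mL=45/41, mR=81/410; mL+mR=531/410 → advance +1; mR−mL=-9/10 → turn -1·90°

0 18/17 10/9 18/17 77/153 -7 4 W
1 45/41 9/5 45/41 81/410 -8 4 N
2 90/37 90/37 90/37 45/37 -8 5 E
3 9/4 45/34 9/4 27/17 -7 5 S
4 18/17 10/9 18/17 77/153 -7 4 W
5 45/41 9/5 45/41 81/410 -8 4 N
final -8 5 E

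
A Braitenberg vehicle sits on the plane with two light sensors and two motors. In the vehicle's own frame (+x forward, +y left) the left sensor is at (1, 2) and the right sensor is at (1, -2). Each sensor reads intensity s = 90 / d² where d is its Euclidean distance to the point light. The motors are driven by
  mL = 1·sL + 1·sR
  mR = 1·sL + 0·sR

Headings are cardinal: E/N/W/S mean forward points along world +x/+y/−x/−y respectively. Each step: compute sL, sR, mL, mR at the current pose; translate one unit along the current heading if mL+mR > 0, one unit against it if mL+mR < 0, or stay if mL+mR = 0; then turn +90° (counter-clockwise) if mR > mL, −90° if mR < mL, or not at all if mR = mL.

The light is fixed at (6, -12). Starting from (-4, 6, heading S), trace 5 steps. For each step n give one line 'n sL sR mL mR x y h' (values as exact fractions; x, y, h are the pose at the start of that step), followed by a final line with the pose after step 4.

0 90/353 90/433 70740/152849 90/353 -4 6 S
1 45/173 45/241 18630/41693 45/173 -4 5 W
2 90/493 2/9 1796/4437 90/493 -5 5 N
3 9/50 45/178 963/2225 9/50 -5 6 E
4 90/353 90/433 70740/152849 90/353 -4 6 S
final -4 5 W

n=0: pose=(-4,6,S); sL=90/353, sR=90/433; mL=70740/152849, mR=90/353; mL+mR=109710/152849 → advance +1; mR−mL=-90/433 → turn -1·90°
n=1: pose=(-4,5,W); sL=45/173, sR=45/241; mL=18630/41693, mR=45/173; mL+mR=29475/41693 → advance +1; mR−mL=-45/241 → turn -1·90°
n=2: pose=(-5,5,N); sL=90/493, sR=2/9; mL=1796/4437, mR=90/493; mL+mR=2606/4437 → advance +1; mR−mL=-2/9 → turn -1·90°
n=3: pose=(-5,6,E); sL=9/50, sR=45/178; mL=963/2225, mR=9/50; mL+mR=2727/4450 → advance +1; mR−mL=-45/178 → turn -1·90°
n=4: pose=(-4,6,S); sL=90/353, sR=90/433; mL=70740/152849, mR=90/353; mL+mR=109710/152849 → advance +1; mR−mL=-90/433 → turn -1·90°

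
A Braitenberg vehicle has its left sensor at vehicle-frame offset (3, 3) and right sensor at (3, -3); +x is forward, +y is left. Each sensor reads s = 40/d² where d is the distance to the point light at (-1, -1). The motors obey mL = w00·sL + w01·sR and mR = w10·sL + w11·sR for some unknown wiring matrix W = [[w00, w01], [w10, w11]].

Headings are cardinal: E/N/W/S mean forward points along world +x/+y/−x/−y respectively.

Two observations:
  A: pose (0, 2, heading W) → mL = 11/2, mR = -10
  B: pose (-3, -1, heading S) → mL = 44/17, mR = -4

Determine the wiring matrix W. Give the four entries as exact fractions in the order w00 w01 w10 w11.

obs A: pose=(0,2,W) → sL=10, sR=1, mL=11/2, mR=-10
obs B: pose=(-3,-1,S) → sL=4, sR=20/17, mL=44/17, mR=-4
sensor matrix S = [[10, 1], [4, 20/17]]; det S = 132/17
solve [mL_A; mL_B] = S·[w00; w01] and [mR_A; mR_B] = S·[w10; w11]:
  w00 = 1/2, w01 = 1/2, w10 = -1, w11 = 0

1/2 1/2 -1 0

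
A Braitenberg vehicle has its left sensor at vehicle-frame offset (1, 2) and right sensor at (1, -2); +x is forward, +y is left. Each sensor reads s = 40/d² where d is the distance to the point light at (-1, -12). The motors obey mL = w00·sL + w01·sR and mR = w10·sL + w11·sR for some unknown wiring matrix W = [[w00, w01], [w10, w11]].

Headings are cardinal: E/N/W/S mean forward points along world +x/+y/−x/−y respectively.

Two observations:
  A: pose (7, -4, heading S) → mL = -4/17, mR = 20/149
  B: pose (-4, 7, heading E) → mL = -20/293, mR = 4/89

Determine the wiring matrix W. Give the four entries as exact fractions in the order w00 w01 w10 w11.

0 -1/2 1/2 0

obs A: pose=(7,-4,S) → sL=40/149, sR=8/17, mL=-4/17, mR=20/149
obs B: pose=(-4,7,E) → sL=8/89, sR=40/293, mL=-20/293, mR=4/89
sensor matrix S = [[40/149, 8/17], [8/89, 40/293]]; det S = -373248/66053041
solve [mL_A; mL_B] = S·[w00; w01] and [mR_A; mR_B] = S·[w10; w11]:
  w00 = 0, w01 = -1/2, w10 = 1/2, w11 = 0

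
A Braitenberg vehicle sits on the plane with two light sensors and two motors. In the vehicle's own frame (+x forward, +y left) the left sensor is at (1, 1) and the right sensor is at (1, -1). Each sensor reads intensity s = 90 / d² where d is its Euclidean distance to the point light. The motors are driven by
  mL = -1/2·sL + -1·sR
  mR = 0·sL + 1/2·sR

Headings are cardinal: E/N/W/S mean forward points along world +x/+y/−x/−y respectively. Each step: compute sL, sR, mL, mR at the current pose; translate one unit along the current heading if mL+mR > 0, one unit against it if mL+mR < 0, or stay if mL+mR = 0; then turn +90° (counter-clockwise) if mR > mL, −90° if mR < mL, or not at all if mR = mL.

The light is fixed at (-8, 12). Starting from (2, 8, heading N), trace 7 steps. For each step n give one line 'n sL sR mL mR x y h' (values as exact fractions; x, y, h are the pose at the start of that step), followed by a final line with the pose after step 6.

0 1 9/13 -31/26 9/26 2 8 N
1 10/13 90/97 -1655/1261 45/97 2 7 W
2 1/2 45/68 -31/34 45/136 3 7 S
3 10/17 90/169 -2375/2873 45/169 3 8 E
4 1 9/13 -31/26 9/26 2 8 N
5 10/13 90/97 -1655/1261 45/97 2 7 W
6 1/2 45/68 -31/34 45/136 3 7 S
final 3 8 E

n=0: pose=(2,8,N); sL=1, sR=9/13; mL=-31/26, mR=9/26; mL+mR=-11/13 → advance -1; mR−mL=20/13 → turn +1·90°
n=1: pose=(2,7,W); sL=10/13, sR=90/97; mL=-1655/1261, mR=45/97; mL+mR=-1070/1261 → advance -1; mR−mL=2240/1261 → turn +1·90°
n=2: pose=(3,7,S); sL=1/2, sR=45/68; mL=-31/34, mR=45/136; mL+mR=-79/136 → advance -1; mR−mL=169/136 → turn +1·90°
n=3: pose=(3,8,E); sL=10/17, sR=90/169; mL=-2375/2873, mR=45/169; mL+mR=-1610/2873 → advance -1; mR−mL=3140/2873 → turn +1·90°
n=4: pose=(2,8,N); sL=1, sR=9/13; mL=-31/26, mR=9/26; mL+mR=-11/13 → advance -1; mR−mL=20/13 → turn +1·90°
n=5: pose=(2,7,W); sL=10/13, sR=90/97; mL=-1655/1261, mR=45/97; mL+mR=-1070/1261 → advance -1; mR−mL=2240/1261 → turn +1·90°
n=6: pose=(3,7,S); sL=1/2, sR=45/68; mL=-31/34, mR=45/136; mL+mR=-79/136 → advance -1; mR−mL=169/136 → turn +1·90°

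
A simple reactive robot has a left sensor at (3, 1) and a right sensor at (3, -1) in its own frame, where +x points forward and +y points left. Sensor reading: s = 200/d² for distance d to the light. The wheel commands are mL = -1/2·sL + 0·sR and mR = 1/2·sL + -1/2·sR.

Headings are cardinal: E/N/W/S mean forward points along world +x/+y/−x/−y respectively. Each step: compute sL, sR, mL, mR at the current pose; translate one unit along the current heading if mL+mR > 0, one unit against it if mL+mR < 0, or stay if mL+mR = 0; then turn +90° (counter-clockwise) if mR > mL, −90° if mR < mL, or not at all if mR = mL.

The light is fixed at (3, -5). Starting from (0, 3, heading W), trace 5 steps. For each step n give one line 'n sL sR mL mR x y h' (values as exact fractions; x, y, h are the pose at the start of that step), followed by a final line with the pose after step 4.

0 40/17 200/117 -20/17 640/1989 0 3 W
1 100/13 100/17 -50/13 200/221 1 3 S
2 200/101 40/13 -100/101 -720/1313 1 4 E
3 5/4 50/37 -5/8 -15/296 0 4 N
4 40/17 200/117 -20/17 640/1989 0 3 W
final 1 3 S

n=0: pose=(0,3,W); sL=40/17, sR=200/117; mL=-20/17, mR=640/1989; mL+mR=-100/117 → advance -1; mR−mL=2980/1989 → turn +1·90°
n=1: pose=(1,3,S); sL=100/13, sR=100/17; mL=-50/13, mR=200/221; mL+mR=-50/17 → advance -1; mR−mL=1050/221 → turn +1·90°
n=2: pose=(1,4,E); sL=200/101, sR=40/13; mL=-100/101, mR=-720/1313; mL+mR=-20/13 → advance -1; mR−mL=580/1313 → turn +1·90°
n=3: pose=(0,4,N); sL=5/4, sR=50/37; mL=-5/8, mR=-15/296; mL+mR=-25/37 → advance -1; mR−mL=85/148 → turn +1·90°
n=4: pose=(0,3,W); sL=40/17, sR=200/117; mL=-20/17, mR=640/1989; mL+mR=-100/117 → advance -1; mR−mL=2980/1989 → turn +1·90°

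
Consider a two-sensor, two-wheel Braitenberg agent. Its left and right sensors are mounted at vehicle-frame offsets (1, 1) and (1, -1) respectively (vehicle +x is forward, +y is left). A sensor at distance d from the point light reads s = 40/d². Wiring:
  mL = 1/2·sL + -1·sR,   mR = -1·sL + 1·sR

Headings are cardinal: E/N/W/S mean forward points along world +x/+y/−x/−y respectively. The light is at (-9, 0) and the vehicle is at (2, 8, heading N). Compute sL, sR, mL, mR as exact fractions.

left sensor world pos  = (1, 9); dL² = 181
right sensor world pos = (3, 9); dR² = 225
sL = 40/181 = 40/181
sR = 40/225 = 8/45
mL = 1/2·sL + -1·sR = -548/8145
mR = -1·sL + 1·sR = -352/8145

40/181 8/45 -548/8145 -352/8145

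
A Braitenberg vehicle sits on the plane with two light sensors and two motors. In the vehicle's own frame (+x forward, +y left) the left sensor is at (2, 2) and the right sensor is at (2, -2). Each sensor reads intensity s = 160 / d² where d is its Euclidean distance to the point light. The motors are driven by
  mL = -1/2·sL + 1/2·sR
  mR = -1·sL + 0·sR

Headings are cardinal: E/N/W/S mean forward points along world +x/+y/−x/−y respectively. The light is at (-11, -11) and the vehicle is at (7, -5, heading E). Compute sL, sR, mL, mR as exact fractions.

left sensor world pos  = (9, -3); dL² = 464
right sensor world pos = (9, -7); dR² = 416
sL = 160/464 = 10/29
sR = 160/416 = 5/13
mL = -1/2·sL + 1/2·sR = 15/754
mR = -1·sL + 0·sR = -10/29

10/29 5/13 15/754 -10/29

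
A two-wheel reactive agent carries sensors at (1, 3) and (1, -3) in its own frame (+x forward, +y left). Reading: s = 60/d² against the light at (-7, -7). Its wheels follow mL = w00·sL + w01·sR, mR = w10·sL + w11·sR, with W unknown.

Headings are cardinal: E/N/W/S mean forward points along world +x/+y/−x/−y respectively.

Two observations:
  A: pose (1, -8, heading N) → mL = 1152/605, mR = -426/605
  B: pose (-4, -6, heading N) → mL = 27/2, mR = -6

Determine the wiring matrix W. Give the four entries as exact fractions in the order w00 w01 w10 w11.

1 -1 -1/2 1

obs A: pose=(1,-8,N) → sL=12/5, sR=60/121, mL=1152/605, mR=-426/605
obs B: pose=(-4,-6,N) → sL=15, sR=3/2, mL=27/2, mR=-6
sensor matrix S = [[12/5, 60/121], [15, 3/2]]; det S = -2322/605
solve [mL_A; mL_B] = S·[w00; w01] and [mR_A; mR_B] = S·[w10; w11]:
  w00 = 1, w01 = -1, w10 = -1/2, w11 = 1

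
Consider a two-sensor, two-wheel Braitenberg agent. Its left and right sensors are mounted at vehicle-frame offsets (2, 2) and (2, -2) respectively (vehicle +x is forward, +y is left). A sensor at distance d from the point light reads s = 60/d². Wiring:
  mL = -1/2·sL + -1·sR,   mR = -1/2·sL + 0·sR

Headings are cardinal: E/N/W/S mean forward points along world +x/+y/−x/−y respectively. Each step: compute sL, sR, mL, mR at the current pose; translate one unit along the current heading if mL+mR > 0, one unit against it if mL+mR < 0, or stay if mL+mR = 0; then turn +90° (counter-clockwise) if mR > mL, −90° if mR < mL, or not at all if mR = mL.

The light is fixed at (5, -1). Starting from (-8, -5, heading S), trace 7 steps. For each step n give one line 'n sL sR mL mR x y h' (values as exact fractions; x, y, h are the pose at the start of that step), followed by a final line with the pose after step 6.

n=0: pose=(-8,-5,S); sL=60/157, sR=20/87; mL=-5750/13659, mR=-30/157; mL+mR=-8360/13659 → advance -1; mR−mL=20/87 → turn +1·90°
n=1: pose=(-8,-4,E); sL=30/61, sR=30/73; mL=-2925/4453, mR=-15/61; mL+mR=-4020/4453 → advance -1; mR−mL=30/73 → turn +1·90°
n=2: pose=(-9,-4,N); sL=60/257, sR=12/29; mL=-3954/7453, mR=-30/257; mL+mR=-4824/7453 → advance -1; mR−mL=12/29 → turn +1·90°
n=3: pose=(-9,-5,W); sL=15/73, sR=3/13; mL=-633/1898, mR=-15/146; mL+mR=-414/949 → advance -1; mR−mL=3/13 → turn +1·90°
n=4: pose=(-8,-5,S); sL=60/157, sR=20/87; mL=-5750/13659, mR=-30/157; mL+mR=-8360/13659 → advance -1; mR−mL=20/87 → turn +1·90°
n=5: pose=(-8,-4,E); sL=30/61, sR=30/73; mL=-2925/4453, mR=-15/61; mL+mR=-4020/4453 → advance -1; mR−mL=30/73 → turn +1·90°
n=6: pose=(-9,-4,N); sL=60/257, sR=12/29; mL=-3954/7453, mR=-30/257; mL+mR=-4824/7453 → advance -1; mR−mL=12/29 → turn +1·90°

0 60/157 20/87 -5750/13659 -30/157 -8 -5 S
1 30/61 30/73 -2925/4453 -15/61 -8 -4 E
2 60/257 12/29 -3954/7453 -30/257 -9 -4 N
3 15/73 3/13 -633/1898 -15/146 -9 -5 W
4 60/157 20/87 -5750/13659 -30/157 -8 -5 S
5 30/61 30/73 -2925/4453 -15/61 -8 -4 E
6 60/257 12/29 -3954/7453 -30/257 -9 -4 N
final -9 -5 W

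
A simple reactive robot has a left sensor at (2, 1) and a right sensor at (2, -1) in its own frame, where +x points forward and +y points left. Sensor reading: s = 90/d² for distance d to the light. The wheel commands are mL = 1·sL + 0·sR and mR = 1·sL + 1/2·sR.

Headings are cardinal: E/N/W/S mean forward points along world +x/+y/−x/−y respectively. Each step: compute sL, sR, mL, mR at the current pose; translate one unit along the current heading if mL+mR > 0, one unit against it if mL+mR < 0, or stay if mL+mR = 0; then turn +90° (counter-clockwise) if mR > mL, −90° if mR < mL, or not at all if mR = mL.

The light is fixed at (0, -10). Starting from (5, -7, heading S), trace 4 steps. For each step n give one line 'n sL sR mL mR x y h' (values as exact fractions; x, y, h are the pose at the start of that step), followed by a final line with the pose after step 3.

0 90/37 90/17 90/37 3195/629 5 -7 S
1 45/29 9/5 45/29 711/290 5 -8 E
2 90/41 18/13 90/41 1539/533 6 -8 N
3 9/2 45/16 9/2 189/32 6 -7 W
final 5 -7 S

n=0: pose=(5,-7,S); sL=90/37, sR=90/17; mL=90/37, mR=3195/629; mL+mR=4725/629 → advance +1; mR−mL=45/17 → turn +1·90°
n=1: pose=(5,-8,E); sL=45/29, sR=9/5; mL=45/29, mR=711/290; mL+mR=1161/290 → advance +1; mR−mL=9/10 → turn +1·90°
n=2: pose=(6,-8,N); sL=90/41, sR=18/13; mL=90/41, mR=1539/533; mL+mR=2709/533 → advance +1; mR−mL=9/13 → turn +1·90°
n=3: pose=(6,-7,W); sL=9/2, sR=45/16; mL=9/2, mR=189/32; mL+mR=333/32 → advance +1; mR−mL=45/32 → turn +1·90°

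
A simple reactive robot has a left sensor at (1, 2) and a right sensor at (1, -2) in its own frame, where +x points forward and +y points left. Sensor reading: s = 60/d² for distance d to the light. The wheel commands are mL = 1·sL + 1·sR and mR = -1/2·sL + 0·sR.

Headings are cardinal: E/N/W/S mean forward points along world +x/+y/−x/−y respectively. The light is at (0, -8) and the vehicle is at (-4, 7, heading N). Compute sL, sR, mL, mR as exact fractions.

left sensor world pos  = (-6, 8); dL² = 292
right sensor world pos = (-2, 8); dR² = 260
sL = 60/292 = 15/73
sR = 60/260 = 3/13
mL = 1·sL + 1·sR = 414/949
mR = -1/2·sL + 0·sR = -15/146

15/73 3/13 414/949 -15/146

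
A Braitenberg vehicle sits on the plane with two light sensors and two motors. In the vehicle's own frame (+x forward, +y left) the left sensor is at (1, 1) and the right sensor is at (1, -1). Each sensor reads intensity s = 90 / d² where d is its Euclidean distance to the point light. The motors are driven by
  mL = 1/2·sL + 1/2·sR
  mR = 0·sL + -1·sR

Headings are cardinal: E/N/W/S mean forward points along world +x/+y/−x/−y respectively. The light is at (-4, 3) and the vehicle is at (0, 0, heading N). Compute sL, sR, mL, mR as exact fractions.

90/13 90/29 1890/377 -90/29

left sensor world pos  = (-1, 1); dL² = 13
right sensor world pos = (1, 1); dR² = 29
sL = 90/13 = 90/13
sR = 90/29 = 90/29
mL = 1/2·sL + 1/2·sR = 1890/377
mR = 0·sL + -1·sR = -90/29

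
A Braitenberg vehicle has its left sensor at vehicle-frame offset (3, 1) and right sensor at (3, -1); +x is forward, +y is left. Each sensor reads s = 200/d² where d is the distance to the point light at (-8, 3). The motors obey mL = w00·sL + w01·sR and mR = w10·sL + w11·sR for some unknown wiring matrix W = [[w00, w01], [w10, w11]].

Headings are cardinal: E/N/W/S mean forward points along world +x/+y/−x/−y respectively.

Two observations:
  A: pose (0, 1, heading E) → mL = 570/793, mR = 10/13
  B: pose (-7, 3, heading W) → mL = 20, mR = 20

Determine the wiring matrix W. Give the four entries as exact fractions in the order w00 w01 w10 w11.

-1/2 1 0 1/2

obs A: pose=(0,1,E) → sL=100/61, sR=20/13, mL=570/793, mR=10/13
obs B: pose=(-7,3,W) → sL=40, sR=40, mL=20, mR=20
sensor matrix S = [[100/61, 20/13], [40, 40]]; det S = 3200/793
solve [mL_A; mL_B] = S·[w00; w01] and [mR_A; mR_B] = S·[w10; w11]:
  w00 = -1/2, w01 = 1, w10 = 0, w11 = 1/2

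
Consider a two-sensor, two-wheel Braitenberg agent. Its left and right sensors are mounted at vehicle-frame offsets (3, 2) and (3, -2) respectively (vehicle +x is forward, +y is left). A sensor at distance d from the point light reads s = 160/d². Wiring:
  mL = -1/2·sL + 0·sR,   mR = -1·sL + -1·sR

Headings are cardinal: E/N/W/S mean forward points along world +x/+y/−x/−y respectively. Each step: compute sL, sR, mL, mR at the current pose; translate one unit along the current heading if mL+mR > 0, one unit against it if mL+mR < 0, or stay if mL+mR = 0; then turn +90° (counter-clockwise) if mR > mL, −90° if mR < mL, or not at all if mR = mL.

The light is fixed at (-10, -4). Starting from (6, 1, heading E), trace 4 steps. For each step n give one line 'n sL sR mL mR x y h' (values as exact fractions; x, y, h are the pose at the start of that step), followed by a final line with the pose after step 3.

n=0: pose=(6,1,E); sL=16/41, sR=16/37; mL=-8/41, mR=-1248/1517; mL+mR=-1544/1517 → advance -1; mR−mL=-952/1517 → turn -1·90°
n=1: pose=(5,1,S); sL=160/293, sR=160/173; mL=-80/293, mR=-74560/50689; mL+mR=-88400/50689 → advance -1; mR−mL=-60720/50689 → turn -1·90°
n=2: pose=(5,2,W); sL=1, sR=10/13; mL=-1/2, mR=-23/13; mL+mR=-59/26 → advance -1; mR−mL=-33/26 → turn -1·90°
n=3: pose=(6,2,N); sL=160/277, sR=32/81; mL=-80/277, mR=-21824/22437; mL+mR=-28304/22437 → advance -1; mR−mL=-15344/22437 → turn -1·90°

0 16/41 16/37 -8/41 -1248/1517 6 1 E
1 160/293 160/173 -80/293 -74560/50689 5 1 S
2 1 10/13 -1/2 -23/13 5 2 W
3 160/277 32/81 -80/277 -21824/22437 6 2 N
final 6 1 E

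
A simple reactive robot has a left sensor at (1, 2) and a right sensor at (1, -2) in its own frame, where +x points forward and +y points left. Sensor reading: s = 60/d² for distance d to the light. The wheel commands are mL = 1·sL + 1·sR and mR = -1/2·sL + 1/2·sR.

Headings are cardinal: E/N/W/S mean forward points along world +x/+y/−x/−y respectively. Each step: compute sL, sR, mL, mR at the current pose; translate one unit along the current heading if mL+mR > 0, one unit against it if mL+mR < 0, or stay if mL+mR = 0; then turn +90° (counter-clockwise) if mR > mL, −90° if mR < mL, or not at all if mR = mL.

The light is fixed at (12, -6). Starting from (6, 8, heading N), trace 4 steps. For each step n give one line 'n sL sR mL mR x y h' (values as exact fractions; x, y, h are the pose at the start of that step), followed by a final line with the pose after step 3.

n=0: pose=(6,8,N); sL=60/289, sR=60/241; mL=31800/69649, mR=1440/69649; mL+mR=33240/69649 → advance +1; mR−mL=-30360/69649 → turn -1·90°
n=1: pose=(6,9,E); sL=30/157, sR=30/97; mL=7620/15229, mR=900/15229; mL+mR=8520/15229 → advance +1; mR−mL=-6720/15229 → turn -1·90°
n=2: pose=(7,9,S); sL=12/41, sR=12/49; mL=1080/2009, mR=-48/2009; mL+mR=1032/2009 → advance +1; mR−mL=-1128/2009 → turn -1·90°
n=3: pose=(7,8,W); sL=1/3, sR=15/73; mL=118/219, mR=-14/219; mL+mR=104/219 → advance +1; mR−mL=-44/73 → turn -1·90°

0 60/289 60/241 31800/69649 1440/69649 6 8 N
1 30/157 30/97 7620/15229 900/15229 6 9 E
2 12/41 12/49 1080/2009 -48/2009 7 9 S
3 1/3 15/73 118/219 -14/219 7 8 W
final 6 8 N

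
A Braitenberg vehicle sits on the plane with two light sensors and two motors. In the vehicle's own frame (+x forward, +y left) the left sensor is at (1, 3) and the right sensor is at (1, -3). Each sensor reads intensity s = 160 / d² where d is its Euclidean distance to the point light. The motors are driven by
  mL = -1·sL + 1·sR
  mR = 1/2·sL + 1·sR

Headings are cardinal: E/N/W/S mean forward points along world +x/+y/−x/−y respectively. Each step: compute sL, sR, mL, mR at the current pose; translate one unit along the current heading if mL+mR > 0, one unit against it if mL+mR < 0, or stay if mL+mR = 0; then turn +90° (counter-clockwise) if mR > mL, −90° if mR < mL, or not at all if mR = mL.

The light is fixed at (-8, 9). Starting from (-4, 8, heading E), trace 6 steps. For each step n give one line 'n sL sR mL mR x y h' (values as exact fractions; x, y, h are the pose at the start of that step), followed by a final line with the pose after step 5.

n=0: pose=(-4,8,E); sL=160/29, sR=160/41; mL=-1920/1189, mR=7920/1189; mL+mR=6000/1189 → advance +1; mR−mL=240/29 → turn +1·90°
n=1: pose=(-3,8,N); sL=40, sR=5/2; mL=-75/2, mR=45/2; mL+mR=-15 → advance -1; mR−mL=60 → turn +1·90°
n=2: pose=(-3,7,W); sL=160/41, sR=160/17; mL=3840/697, mR=7920/697; mL+mR=11760/697 → advance +1; mR−mL=240/41 → turn +1·90°
n=3: pose=(-4,7,S); sL=80/29, sR=16; mL=384/29, mR=504/29; mL+mR=888/29 → advance +1; mR−mL=120/29 → turn +1·90°
n=4: pose=(-4,6,E); sL=32/5, sR=160/61; mL=-1152/305, mR=1776/305; mL+mR=624/305 → advance +1; mR−mL=48/5 → turn +1·90°
n=5: pose=(-3,6,N); sL=20, sR=40/17; mL=-300/17, mR=210/17; mL+mR=-90/17 → advance -1; mR−mL=30 → turn +1·90°

0 160/29 160/41 -1920/1189 7920/1189 -4 8 E
1 40 5/2 -75/2 45/2 -3 8 N
2 160/41 160/17 3840/697 7920/697 -3 7 W
3 80/29 16 384/29 504/29 -4 7 S
4 32/5 160/61 -1152/305 1776/305 -4 6 E
5 20 40/17 -300/17 210/17 -3 6 N
final -3 5 W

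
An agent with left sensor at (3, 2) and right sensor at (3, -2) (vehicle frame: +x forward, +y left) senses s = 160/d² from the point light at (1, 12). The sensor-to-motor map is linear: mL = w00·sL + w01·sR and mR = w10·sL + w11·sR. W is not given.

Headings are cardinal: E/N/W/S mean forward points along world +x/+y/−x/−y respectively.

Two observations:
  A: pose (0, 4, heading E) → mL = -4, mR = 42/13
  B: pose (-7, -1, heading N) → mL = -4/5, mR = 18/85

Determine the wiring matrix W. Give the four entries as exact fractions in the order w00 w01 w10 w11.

-1 0 1 -1/2

obs A: pose=(0,4,E) → sL=4, sR=20/13, mL=-4, mR=42/13
obs B: pose=(-7,-1,N) → sL=4/5, sR=20/17, mL=-4/5, mR=18/85
sensor matrix S = [[4, 20/13], [4/5, 20/17]]; det S = 768/221
solve [mL_A; mL_B] = S·[w00; w01] and [mR_A; mR_B] = S·[w10; w11]:
  w00 = -1, w01 = 0, w10 = 1, w11 = -1/2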